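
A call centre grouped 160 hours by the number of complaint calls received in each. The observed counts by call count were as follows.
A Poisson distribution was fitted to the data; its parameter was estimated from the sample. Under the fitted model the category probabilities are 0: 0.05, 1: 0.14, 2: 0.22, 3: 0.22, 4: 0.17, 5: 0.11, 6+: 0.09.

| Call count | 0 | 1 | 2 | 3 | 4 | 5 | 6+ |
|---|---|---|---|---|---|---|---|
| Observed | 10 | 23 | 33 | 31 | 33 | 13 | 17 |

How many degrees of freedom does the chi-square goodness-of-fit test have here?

There are k = 7 categories and 1 parameter estimated from the data, so df = 7 − 1 − 1 = 5.

5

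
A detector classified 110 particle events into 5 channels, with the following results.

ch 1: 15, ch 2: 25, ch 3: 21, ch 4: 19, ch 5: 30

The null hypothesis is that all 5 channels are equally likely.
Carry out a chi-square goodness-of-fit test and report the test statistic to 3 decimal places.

6.000

Under H₀ each category has probability 1/5, so each expected count is 110/5 = 22.
cat         O        E   (O−E)²/E
ch 1       15       22     2.2273
ch 2       25       22     0.4091
ch 3       21       22     0.0455
ch 4       19       22     0.4091
ch 5       30       22     2.9091
Sum = 6.000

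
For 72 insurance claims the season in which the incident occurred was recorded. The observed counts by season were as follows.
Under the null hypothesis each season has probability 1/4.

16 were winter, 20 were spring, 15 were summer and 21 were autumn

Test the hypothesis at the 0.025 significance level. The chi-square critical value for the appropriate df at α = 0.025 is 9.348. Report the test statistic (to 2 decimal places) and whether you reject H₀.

1.44; do not reject

Under H₀ each category has probability 1/4, so each expected count is 72/4 = 18.
cat         O        E   (O−E)²/E
winter     16       18      0.222
spring     20       18      0.222
summer     15       18      0.500
autumn     21       18      0.500
Sum = 1.44
df = 3. Since 1.44 < 9.348, we do not reject H₀.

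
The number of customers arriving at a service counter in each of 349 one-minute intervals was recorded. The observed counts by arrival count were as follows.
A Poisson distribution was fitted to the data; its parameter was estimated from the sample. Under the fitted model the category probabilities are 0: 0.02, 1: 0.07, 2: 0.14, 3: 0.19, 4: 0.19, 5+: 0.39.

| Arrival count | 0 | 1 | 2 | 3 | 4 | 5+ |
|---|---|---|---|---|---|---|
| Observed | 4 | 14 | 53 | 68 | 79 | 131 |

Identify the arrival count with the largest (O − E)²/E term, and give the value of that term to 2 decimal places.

1, 4.45

Expected counts E_i = n·p_i: 349×0.02 = 6.98, 349×0.07 = 24.43, 349×0.14 = 48.86, 349×0.19 = 66.31, 349×0.19 = 66.31, 349×0.39 = 136.11.
χ² = (4−6.98)²/6.98 + (14−24.43)²/24.43 + (53−48.86)²/48.86 + (68−66.31)²/66.31 + (79−66.31)²/66.31 + (131−136.11)²/136.11
   = 1.272 + 4.453 + 0.351 + 0.043 + 2.429 + 0.192
The largest term is for 1: 4.45.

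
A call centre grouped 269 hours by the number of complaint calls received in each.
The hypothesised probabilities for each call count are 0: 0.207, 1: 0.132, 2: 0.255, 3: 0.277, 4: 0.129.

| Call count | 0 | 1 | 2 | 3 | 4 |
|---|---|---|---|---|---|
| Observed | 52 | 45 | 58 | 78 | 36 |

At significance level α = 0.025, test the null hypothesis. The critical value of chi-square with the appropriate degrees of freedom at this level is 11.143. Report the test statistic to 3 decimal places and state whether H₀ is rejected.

4.629; do not reject

Expected counts E_i = n·p_i: 269×0.207 = 55.683, 269×0.132 = 35.508, 269×0.255 = 68.595, 269×0.277 = 74.513, 269×0.129 = 34.701.
0: (52 − 55.683)²/55.683 = 13.564489/55.683 = 0.2436
1: (45 − 35.508)²/35.508 = 90.098064/35.508 = 2.5374
2: (58 − 68.595)²/68.595 = 112.254025/68.595 = 1.6365
3: (78 − 74.513)²/74.513 = 12.159169/74.513 = 0.1632
4: (36 − 34.701)²/34.701 = 1.687401/34.701 = 0.0486
Sum = 4.629
df = 4. Since 4.629 < 11.143, we do not reject H₀.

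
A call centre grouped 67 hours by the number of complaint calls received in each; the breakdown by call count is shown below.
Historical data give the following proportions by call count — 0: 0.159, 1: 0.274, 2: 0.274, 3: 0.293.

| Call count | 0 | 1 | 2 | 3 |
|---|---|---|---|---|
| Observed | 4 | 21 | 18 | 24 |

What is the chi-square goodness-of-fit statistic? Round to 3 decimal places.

5.514

Expected counts E_i = n·p_i: 67×0.159 = 10.653, 67×0.274 = 18.358, 67×0.274 = 18.358, 67×0.293 = 19.631.
0: (4 − 10.653)²/10.653 = 44.262409/10.653 = 4.1549
1: (21 − 18.358)²/18.358 = 6.980164/18.358 = 0.3802
2: (18 − 18.358)²/18.358 = 0.128164/18.358 = 0.0070
3: (24 − 19.631)²/19.631 = 19.088161/19.631 = 0.9723
Sum = 5.514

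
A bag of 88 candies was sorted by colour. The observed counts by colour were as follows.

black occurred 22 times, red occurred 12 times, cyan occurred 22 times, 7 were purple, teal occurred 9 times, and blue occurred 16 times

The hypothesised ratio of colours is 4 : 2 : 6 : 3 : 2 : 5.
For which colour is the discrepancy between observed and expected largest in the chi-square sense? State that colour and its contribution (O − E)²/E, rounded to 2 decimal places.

Ratio total = 22. Expected counts: 88×4/22 = 16, 88×2/22 = 8, 88×6/22 = 24, 88×3/22 = 12, 88×2/22 = 8, 88×5/22 = 20.
black: (22 − 16)²/16 = 36/16 = 2.250
red: (12 − 8)²/8 = 16/8 = 2.000
cyan: (22 − 24)²/24 = 4/24 = 0.167
purple: (7 − 12)²/12 = 25/12 = 2.083
teal: (9 − 8)²/8 = 1/8 = 0.125
blue: (16 − 20)²/20 = 16/20 = 0.800
The largest term is for black: 2.25.

black, 2.25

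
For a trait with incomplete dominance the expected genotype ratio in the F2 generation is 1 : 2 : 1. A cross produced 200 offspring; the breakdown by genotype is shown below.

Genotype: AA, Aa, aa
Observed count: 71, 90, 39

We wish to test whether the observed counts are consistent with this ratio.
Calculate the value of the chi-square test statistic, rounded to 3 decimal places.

Ratio total = 4. Expected counts: 200×1/4 = 50, 200×2/4 = 100, 200×1/4 = 50.
AA: (71 − 50)²/50 = 441/50 = 8.8200
Aa: (90 − 100)²/100 = 100/100 = 1.0000
aa: (39 − 50)²/50 = 121/50 = 2.4200
Sum = 12.240

12.240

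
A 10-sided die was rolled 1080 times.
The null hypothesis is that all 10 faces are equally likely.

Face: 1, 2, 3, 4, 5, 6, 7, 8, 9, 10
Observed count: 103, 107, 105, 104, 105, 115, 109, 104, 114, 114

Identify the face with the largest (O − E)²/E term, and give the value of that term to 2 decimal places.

6, 0.45

Expected count for each of the 10 categories: 1080/10 = 108.
1: (103 − 108)²/108 = 25/108 = 0.231
2: (107 − 108)²/108 = 1/108 = 0.009
3: (105 − 108)²/108 = 9/108 = 0.083
4: (104 − 108)²/108 = 16/108 = 0.148
5: (105 − 108)²/108 = 9/108 = 0.083
6: (115 − 108)²/108 = 49/108 = 0.454
7: (109 − 108)²/108 = 1/108 = 0.009
8: (104 − 108)²/108 = 16/108 = 0.148
9: (114 − 108)²/108 = 36/108 = 0.333
10: (114 − 108)²/108 = 36/108 = 0.333
The largest term is for 6: 0.45.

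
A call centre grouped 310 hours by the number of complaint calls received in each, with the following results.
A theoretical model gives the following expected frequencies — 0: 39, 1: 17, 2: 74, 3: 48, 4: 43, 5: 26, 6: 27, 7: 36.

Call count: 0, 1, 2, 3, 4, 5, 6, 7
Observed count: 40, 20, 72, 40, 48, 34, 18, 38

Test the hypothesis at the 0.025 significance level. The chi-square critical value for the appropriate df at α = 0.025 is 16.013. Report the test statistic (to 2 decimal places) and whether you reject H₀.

8.10; do not reject

cat         O        E   (O−E)²/E
0          40       39      0.026
1          20       17      0.529
2          72       74      0.054
3          40       48      1.333
4          48       43      0.581
5          34       26      2.462
6          18       27      3.000
7          38       36      0.111
Sum = 8.10
df = 7. Since 8.10 < 16.013, we do not reject H₀.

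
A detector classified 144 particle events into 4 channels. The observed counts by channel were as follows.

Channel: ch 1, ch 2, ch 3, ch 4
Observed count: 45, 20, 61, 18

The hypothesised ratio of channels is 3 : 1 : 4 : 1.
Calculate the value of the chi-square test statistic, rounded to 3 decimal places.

1.578

Ratio total = 9. Expected counts: 144×3/9 = 48, 144×1/9 = 16, 144×4/9 = 64, 144×1/9 = 16.
cat         O        E   (O−E)²/E
ch 1       45       48     0.1875
ch 2       20       16     1.0000
ch 3       61       64     0.1406
ch 4       18       16     0.2500
Sum = 1.578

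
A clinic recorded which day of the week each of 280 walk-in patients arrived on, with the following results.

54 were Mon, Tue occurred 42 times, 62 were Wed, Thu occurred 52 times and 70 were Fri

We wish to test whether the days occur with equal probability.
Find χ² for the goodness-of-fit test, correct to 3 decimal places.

8.000

Expected count for each of the 5 categories: 280/5 = 56.
χ² = (54−56)²/56 + (42−56)²/56 + (62−56)²/56 + (52−56)²/56 + (70−56)²/56
   = 0.0714 + 3.5000 + 0.6429 + 0.2857 + 3.5000
Sum = 8.000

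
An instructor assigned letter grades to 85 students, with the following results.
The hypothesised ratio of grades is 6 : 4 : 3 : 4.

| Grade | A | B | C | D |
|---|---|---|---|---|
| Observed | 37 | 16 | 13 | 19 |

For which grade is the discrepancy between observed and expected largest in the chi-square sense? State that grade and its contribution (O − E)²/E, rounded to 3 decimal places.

Ratio total = 17. Expected counts: 85×6/17 = 30, 85×4/17 = 20, 85×3/17 = 15, 85×4/17 = 20.
A: (37 − 30)²/30 = 49/30 = 1.6333
B: (16 − 20)²/20 = 16/20 = 0.8000
C: (13 − 15)²/15 = 4/15 = 0.2667
D: (19 − 20)²/20 = 1/20 = 0.0500
The largest term is for A: 1.633.

A, 1.633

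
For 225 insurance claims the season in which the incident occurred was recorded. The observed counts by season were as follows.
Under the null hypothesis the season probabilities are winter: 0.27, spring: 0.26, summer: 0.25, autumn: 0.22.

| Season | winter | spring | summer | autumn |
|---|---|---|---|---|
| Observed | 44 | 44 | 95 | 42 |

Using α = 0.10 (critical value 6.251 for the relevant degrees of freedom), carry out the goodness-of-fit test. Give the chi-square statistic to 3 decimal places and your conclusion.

36.043; reject

Expected counts E_i = n·p_i: 225×0.27 = 60.75, 225×0.26 = 58.5, 225×0.25 = 56.25, 225×0.22 = 49.5.
χ² = (44−60.75)²/60.75 + (44−58.5)²/58.5 + (95−56.25)²/56.25 + (42−49.5)²/49.5
   = 4.6183 + 3.5940 + 26.6944 + 1.1364
Sum = 36.043
df = 3. Since 36.043 > 6.251, we reject H₀.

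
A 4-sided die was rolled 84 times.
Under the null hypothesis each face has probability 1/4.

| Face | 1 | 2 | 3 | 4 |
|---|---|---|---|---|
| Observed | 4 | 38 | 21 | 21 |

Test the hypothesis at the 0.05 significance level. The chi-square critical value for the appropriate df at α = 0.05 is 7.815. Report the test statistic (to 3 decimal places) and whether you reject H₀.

Expected count for each of the 4 categories: 84/4 = 21.
cat         O        E   (O−E)²/E
1           4       21    13.7619
2          38       21    13.7619
3          21       21     0.0000
4          21       21     0.0000
Sum = 27.524
df = 3. Since 27.524 > 7.815, we reject H₀.

27.524; reject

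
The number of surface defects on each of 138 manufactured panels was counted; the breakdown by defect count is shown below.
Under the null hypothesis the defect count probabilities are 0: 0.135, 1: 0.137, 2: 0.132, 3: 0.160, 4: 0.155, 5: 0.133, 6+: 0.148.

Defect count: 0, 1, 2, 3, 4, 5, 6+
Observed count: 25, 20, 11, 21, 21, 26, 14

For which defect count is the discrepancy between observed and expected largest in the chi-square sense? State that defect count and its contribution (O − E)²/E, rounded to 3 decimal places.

5, 3.185

Expected counts E_i = n·p_i: 138×0.135 = 18.63, 138×0.137 = 18.906, 138×0.132 = 18.216, 138×0.160 = 22.08, 138×0.155 = 21.39, 138×0.133 = 18.354, 138×0.148 = 20.424.
χ² = (25−18.63)²/18.63 + (20−18.906)²/18.906 + (11−18.216)²/18.216 + (21−22.08)²/22.08 + (21−21.39)²/21.39 + (26−18.354)²/18.354 + (14−20.424)²/20.424
   = 2.1780 + 0.0633 + 2.8585 + 0.0528 + 0.0071 + 3.1852 + 2.0206
The largest term is for 5: 3.185.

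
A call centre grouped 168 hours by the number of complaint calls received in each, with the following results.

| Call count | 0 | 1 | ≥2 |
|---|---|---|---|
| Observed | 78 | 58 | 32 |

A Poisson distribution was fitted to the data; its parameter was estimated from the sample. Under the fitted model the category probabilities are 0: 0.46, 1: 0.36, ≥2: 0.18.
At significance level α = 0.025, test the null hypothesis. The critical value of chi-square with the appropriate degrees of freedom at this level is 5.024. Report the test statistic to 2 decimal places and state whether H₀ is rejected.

Expected counts E_i = n·p_i: 168×0.46 = 77.28, 168×0.36 = 60.48, 168×0.18 = 30.24.
0: (78 − 77.28)²/77.28 = 0.5184/77.28 = 0.007
1: (58 − 60.48)²/60.48 = 6.1504/60.48 = 0.102
≥2: (32 − 30.24)²/30.24 = 3.0976/30.24 = 0.102
Sum = 0.21
df = 1. Since 0.21 < 5.024, we do not reject H₀.

0.21; do not reject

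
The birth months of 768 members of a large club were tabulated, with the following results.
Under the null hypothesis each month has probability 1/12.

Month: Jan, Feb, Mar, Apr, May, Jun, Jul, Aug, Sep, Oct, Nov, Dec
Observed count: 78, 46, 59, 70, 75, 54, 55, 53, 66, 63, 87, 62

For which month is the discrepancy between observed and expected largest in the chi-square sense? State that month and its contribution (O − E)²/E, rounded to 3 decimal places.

Nov, 8.266

Expected count for each of the 12 categories: 768/12 = 64.
Jan: (78 − 64)²/64 = 196/64 = 3.0625
Feb: (46 − 64)²/64 = 324/64 = 5.0625
Mar: (59 − 64)²/64 = 25/64 = 0.3906
Apr: (70 − 64)²/64 = 36/64 = 0.5625
May: (75 − 64)²/64 = 121/64 = 1.8906
Jun: (54 − 64)²/64 = 100/64 = 1.5625
Jul: (55 − 64)²/64 = 81/64 = 1.2656
Aug: (53 − 64)²/64 = 121/64 = 1.8906
Sep: (66 − 64)²/64 = 4/64 = 0.0625
Oct: (63 − 64)²/64 = 1/64 = 0.0156
Nov: (87 − 64)²/64 = 529/64 = 8.2656
Dec: (62 − 64)²/64 = 4/64 = 0.0625
The largest term is for Nov: 8.266.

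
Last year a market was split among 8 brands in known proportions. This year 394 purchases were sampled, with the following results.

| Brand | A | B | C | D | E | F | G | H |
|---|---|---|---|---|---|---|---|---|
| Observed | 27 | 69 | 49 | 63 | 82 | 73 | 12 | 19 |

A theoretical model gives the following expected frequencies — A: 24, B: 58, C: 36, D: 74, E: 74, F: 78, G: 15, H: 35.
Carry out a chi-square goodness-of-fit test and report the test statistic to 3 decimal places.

χ² = (27−24)²/24 + (69−58)²/58 + (49−36)²/36 + (63−74)²/74 + (82−74)²/74 + (73−78)²/78 + (12−15)²/15 + (19−35)²/35
   = 0.3750 + 2.0862 + 4.6944 + 1.6351 + 0.8649 + 0.3205 + 0.6000 + 7.3143
Sum = 17.890

17.890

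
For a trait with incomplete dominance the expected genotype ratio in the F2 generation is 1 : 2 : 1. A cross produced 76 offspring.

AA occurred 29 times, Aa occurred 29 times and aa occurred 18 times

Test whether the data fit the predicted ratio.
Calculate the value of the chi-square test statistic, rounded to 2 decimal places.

7.45

Ratio total = 4. Expected counts: 76×1/4 = 19, 76×2/4 = 38, 76×1/4 = 19.
cat         O        E   (O−E)²/E
AA         29       19      5.263
Aa         29       38      2.132
aa         18       19      0.053
Sum = 7.45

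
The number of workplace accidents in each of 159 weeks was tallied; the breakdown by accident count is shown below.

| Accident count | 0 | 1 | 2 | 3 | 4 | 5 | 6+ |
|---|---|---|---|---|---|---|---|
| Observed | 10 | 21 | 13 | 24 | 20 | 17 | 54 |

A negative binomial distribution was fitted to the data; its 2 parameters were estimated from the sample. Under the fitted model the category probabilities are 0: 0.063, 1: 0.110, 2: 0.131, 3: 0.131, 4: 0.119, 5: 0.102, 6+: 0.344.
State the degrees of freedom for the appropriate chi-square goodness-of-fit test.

There are k = 7 categories and 2 parameters estimated from the data, so df = 7 − 1 − 2 = 4.

4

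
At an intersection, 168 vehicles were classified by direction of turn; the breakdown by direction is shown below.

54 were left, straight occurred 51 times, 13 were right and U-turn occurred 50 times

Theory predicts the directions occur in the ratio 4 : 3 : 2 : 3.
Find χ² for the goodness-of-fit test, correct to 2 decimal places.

Ratio total = 12. Expected counts: 168×4/12 = 56, 168×3/12 = 42, 168×2/12 = 28, 168×3/12 = 42.
cat           O        E   (O−E)²/E
left         54       56      0.071
straight     51       42      1.929
right        13       28      8.036
U-turn       50       42      1.524
Sum = 11.56

11.56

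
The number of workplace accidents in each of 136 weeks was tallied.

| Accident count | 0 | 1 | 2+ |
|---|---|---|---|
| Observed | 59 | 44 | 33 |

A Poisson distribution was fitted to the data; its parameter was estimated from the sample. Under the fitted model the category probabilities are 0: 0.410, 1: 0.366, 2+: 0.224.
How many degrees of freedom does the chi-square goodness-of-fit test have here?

1

There are k = 3 categories and 1 parameter estimated from the data, so df = 3 − 1 − 1 = 1.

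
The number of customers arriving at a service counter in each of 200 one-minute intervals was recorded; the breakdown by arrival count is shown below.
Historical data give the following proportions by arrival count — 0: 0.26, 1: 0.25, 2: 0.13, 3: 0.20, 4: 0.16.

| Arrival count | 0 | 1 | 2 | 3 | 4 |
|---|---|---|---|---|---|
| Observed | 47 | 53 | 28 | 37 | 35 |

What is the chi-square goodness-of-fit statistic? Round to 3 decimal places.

1.321

Expected counts E_i = n·p_i: 200×0.26 = 52, 200×0.25 = 50, 200×0.13 = 26, 200×0.20 = 40, 200×0.16 = 32.
χ² = (47−52)²/52 + (53−50)²/50 + (28−26)²/26 + (37−40)²/40 + (35−32)²/32
   = 0.4808 + 0.1800 + 0.1538 + 0.2250 + 0.2813
Sum = 1.321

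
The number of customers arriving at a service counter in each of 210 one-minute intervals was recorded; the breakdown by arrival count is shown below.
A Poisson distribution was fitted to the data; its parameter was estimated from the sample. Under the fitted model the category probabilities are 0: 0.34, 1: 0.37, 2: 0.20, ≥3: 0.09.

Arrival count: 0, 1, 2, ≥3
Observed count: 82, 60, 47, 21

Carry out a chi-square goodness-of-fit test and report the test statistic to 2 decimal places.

Expected counts E_i = n·p_i: 210×0.34 = 71.4, 210×0.37 = 77.7, 210×0.20 = 42, 210×0.09 = 18.9.
0: (82 − 71.4)²/71.4 = 112.36/71.4 = 1.574
1: (60 − 77.7)²/77.7 = 313.29/77.7 = 4.032
2: (47 − 42)²/42 = 25/42 = 0.595
≥3: (21 − 18.9)²/18.9 = 4.41/18.9 = 0.233
Sum = 6.43

6.43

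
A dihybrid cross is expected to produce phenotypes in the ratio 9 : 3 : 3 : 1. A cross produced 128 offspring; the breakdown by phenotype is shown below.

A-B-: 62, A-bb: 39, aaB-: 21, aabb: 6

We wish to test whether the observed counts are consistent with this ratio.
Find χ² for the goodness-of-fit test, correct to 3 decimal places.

Ratio total = 16. Expected counts: 128×9/16 = 72, 128×3/16 = 24, 128×3/16 = 24, 128×1/16 = 8.
A-B-: (62 − 72)²/72 = 100/72 = 1.3889
A-bb: (39 − 24)²/24 = 225/24 = 9.3750
aaB-: (21 − 24)²/24 = 9/24 = 0.3750
aabb: (6 − 8)²/8 = 4/8 = 0.5000
Sum = 11.639

11.639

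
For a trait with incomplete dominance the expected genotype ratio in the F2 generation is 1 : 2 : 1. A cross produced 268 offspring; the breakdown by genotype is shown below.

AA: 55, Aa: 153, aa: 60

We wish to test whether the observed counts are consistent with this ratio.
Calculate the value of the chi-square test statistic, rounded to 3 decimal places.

5.575

Ratio total = 4. Expected counts: 268×1/4 = 67, 268×2/4 = 134, 268×1/4 = 67.
AA: (55 − 67)²/67 = 144/67 = 2.1493
Aa: (153 − 134)²/134 = 361/134 = 2.6940
aa: (60 − 67)²/67 = 49/67 = 0.7313
Sum = 5.575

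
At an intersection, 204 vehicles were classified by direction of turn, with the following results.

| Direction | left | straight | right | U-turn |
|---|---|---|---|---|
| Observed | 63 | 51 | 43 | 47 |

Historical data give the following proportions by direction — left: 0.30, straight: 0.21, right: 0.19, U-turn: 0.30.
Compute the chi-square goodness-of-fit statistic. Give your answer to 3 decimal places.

5.366

Expected counts E_i = n·p_i: 204×0.30 = 61.2, 204×0.21 = 42.84, 204×0.19 = 38.76, 204×0.30 = 61.2.
left: (63 − 61.2)²/61.2 = 3.24/61.2 = 0.0529
straight: (51 − 42.84)²/42.84 = 66.5856/42.84 = 1.5543
right: (43 − 38.76)²/38.76 = 17.9776/38.76 = 0.4638
U-turn: (47 − 61.2)²/61.2 = 201.64/61.2 = 3.2948
Sum = 5.366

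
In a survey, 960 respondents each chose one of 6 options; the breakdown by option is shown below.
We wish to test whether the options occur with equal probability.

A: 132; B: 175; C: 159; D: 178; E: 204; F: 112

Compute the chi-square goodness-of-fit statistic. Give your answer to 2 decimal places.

34.84

Under H₀ each category has probability 1/6, so each expected count is 960/6 = 160.
χ² = (132−160)²/160 + (175−160)²/160 + (159−160)²/160 + (178−160)²/160 + (204−160)²/160 + (112−160)²/160
   = 4.900 + 1.406 + 0.006 + 2.025 + 12.100 + 14.400
Sum = 34.84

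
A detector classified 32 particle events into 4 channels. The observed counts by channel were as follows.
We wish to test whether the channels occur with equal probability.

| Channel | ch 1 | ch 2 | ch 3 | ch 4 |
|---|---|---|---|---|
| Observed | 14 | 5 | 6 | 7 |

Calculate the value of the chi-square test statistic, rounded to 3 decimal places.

6.250

Under H₀ each category has probability 1/4, so each expected count is 32/4 = 8.
χ² = (14−8)²/8 + (5−8)²/8 + (6−8)²/8 + (7−8)²/8
   = 4.5000 + 1.1250 + 0.5000 + 0.1250
Sum = 6.250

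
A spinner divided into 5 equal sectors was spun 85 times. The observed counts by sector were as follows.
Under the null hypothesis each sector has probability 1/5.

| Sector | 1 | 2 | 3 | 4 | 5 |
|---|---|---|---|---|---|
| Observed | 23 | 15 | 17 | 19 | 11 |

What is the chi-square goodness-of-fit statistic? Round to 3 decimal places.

4.706

Under H₀ each category has probability 1/5, so each expected count is 85/5 = 17.
χ² = (23−17)²/17 + (15−17)²/17 + (17−17)²/17 + (19−17)²/17 + (11−17)²/17
   = 2.1176 + 0.2353 + 0.0000 + 0.2353 + 2.1176
Sum = 4.706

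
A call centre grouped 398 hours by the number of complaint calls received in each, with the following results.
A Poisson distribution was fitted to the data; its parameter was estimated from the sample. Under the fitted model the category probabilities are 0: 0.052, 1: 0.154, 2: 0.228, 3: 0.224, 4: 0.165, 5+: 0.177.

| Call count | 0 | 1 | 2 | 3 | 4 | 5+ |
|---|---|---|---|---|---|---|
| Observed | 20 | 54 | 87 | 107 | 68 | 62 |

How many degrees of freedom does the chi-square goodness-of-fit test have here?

4

There are k = 6 categories and 1 parameter estimated from the data, so df = 6 − 1 − 1 = 4.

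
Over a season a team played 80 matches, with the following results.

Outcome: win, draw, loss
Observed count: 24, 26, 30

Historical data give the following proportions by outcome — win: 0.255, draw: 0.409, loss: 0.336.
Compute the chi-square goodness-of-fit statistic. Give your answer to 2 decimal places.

2.38

Expected counts E_i = n·p_i: 80×0.255 = 20.4, 80×0.409 = 32.72, 80×0.336 = 26.88.
cat         O        E   (O−E)²/E
win        24     20.4      0.635
draw       26    32.72      1.380
loss       30    26.88      0.362
Sum = 2.38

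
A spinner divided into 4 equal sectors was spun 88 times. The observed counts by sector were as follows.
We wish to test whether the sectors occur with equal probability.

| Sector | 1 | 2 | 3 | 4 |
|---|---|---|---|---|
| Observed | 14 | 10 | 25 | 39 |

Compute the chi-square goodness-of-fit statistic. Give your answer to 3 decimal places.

Under H₀ each category has probability 1/4, so each expected count is 88/4 = 22.
cat         O        E   (O−E)²/E
1          14       22     2.9091
2          10       22     6.5455
3          25       22     0.4091
4          39       22    13.1364
Sum = 23.000

23.000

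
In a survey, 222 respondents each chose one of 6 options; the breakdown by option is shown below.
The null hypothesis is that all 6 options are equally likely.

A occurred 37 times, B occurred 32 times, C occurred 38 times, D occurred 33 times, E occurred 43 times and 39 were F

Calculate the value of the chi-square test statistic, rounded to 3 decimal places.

Under H₀ each category has probability 1/6, so each expected count is 222/6 = 37.
χ² = (37−37)²/37 + (32−37)²/37 + (38−37)²/37 + (33−37)²/37 + (43−37)²/37 + (39−37)²/37
   = 0.0000 + 0.6757 + 0.0270 + 0.4324 + 0.9730 + 0.1081
Sum = 2.216

2.216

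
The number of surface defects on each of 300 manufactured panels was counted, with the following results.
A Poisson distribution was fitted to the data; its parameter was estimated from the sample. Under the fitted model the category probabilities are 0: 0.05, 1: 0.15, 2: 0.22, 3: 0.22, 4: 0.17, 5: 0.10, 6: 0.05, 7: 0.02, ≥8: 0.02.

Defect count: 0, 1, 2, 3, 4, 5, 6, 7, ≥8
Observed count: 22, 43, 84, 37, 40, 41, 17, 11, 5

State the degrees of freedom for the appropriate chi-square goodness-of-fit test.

There are k = 9 categories and 1 parameter estimated from the data, so df = 9 − 1 − 1 = 7.

7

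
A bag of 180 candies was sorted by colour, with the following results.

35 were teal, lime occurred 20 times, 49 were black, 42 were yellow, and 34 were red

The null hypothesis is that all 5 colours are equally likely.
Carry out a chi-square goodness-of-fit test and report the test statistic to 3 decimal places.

12.944

Expected count for each of the 5 categories: 180/5 = 36.
cat         O        E   (O−E)²/E
teal       35       36     0.0278
lime       20       36     7.1111
black      49       36     4.6944
yellow     42       36     1.0000
red        34       36     0.1111
Sum = 12.944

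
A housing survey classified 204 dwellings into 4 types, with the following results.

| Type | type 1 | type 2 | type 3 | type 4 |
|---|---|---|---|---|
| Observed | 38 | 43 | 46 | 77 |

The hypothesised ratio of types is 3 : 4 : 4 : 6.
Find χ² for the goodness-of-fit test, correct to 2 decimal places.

1.06

Ratio total = 17. Expected counts: 204×3/17 = 36, 204×4/17 = 48, 204×4/17 = 48, 204×6/17 = 72.
cat         O        E   (O−E)²/E
type 1     38       36      0.111
type 2     43       48      0.521
type 3     46       48      0.083
type 4     77       72      0.347
Sum = 1.06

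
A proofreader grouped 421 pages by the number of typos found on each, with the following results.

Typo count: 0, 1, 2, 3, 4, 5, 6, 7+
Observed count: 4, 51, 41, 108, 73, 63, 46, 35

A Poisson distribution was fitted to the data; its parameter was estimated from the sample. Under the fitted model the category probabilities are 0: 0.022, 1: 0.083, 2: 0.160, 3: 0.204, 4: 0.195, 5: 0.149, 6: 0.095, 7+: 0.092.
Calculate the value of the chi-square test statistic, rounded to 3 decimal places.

Expected counts E_i = n·p_i: 421×0.022 = 9.262, 421×0.083 = 34.943, 421×0.160 = 67.36, 421×0.204 = 85.884, 421×0.195 = 82.095, 421×0.149 = 62.729, 421×0.095 = 39.995, 421×0.092 = 38.732.
χ² = (4−9.262)²/9.262 + (51−34.943)²/34.943 + (41−67.36)²/67.36 + (108−85.884)²/85.884 + (73−82.095)²/82.095 + (63−62.729)²/62.729 + (46−39.995)²/39.995 + (35−38.732)²/38.732
   = 2.9895 + 7.3785 + 10.3155 + 5.6951 + 1.0076 + 0.0012 + 0.9016 + 0.3596
Sum = 28.649

28.649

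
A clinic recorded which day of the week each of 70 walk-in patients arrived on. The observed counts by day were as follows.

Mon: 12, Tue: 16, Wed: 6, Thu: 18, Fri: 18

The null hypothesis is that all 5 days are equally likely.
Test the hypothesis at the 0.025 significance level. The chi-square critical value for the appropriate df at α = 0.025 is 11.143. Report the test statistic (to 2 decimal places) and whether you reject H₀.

Under H₀ each category has probability 1/5, so each expected count is 70/5 = 14.
Mon: (12 − 14)²/14 = 4/14 = 0.286
Tue: (16 − 14)²/14 = 4/14 = 0.286
Wed: (6 − 14)²/14 = 64/14 = 4.571
Thu: (18 − 14)²/14 = 16/14 = 1.143
Fri: (18 − 14)²/14 = 16/14 = 1.143
Sum = 7.43
df = 4. Since 7.43 < 11.143, we do not reject H₀.

7.43; do not reject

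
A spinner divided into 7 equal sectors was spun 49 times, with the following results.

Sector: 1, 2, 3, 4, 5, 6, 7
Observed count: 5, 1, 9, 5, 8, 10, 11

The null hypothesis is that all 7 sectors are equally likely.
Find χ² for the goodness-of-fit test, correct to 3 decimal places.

10.571

Expected count for each of the 7 categories: 49/7 = 7.
1: (5 − 7)²/7 = 4/7 = 0.5714
2: (1 − 7)²/7 = 36/7 = 5.1429
3: (9 − 7)²/7 = 4/7 = 0.5714
4: (5 − 7)²/7 = 4/7 = 0.5714
5: (8 − 7)²/7 = 1/7 = 0.1429
6: (10 − 7)²/7 = 9/7 = 1.2857
7: (11 − 7)²/7 = 16/7 = 2.2857
Sum = 10.571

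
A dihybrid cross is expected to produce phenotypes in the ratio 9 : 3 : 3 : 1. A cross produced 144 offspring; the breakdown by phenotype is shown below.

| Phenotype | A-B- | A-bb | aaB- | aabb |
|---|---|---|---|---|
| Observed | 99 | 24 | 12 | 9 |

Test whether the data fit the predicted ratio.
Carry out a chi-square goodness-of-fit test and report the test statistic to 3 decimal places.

Ratio total = 16. Expected counts: 144×9/16 = 81, 144×3/16 = 27, 144×3/16 = 27, 144×1/16 = 9.
χ² = (99−81)²/81 + (24−27)²/27 + (12−27)²/27 + (9−9)²/9
   = 4.0000 + 0.3333 + 8.3333 + 0.0000
Sum = 12.667

12.667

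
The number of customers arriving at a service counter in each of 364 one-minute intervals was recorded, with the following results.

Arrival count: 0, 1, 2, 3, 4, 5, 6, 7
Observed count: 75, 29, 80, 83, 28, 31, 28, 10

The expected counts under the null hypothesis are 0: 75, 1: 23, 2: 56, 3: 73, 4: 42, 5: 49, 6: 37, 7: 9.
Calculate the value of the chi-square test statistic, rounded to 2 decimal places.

0: (75 − 75)²/75 = 0/75 = 0.000
1: (29 − 23)²/23 = 36/23 = 1.565
2: (80 − 56)²/56 = 576/56 = 10.286
3: (83 − 73)²/73 = 100/73 = 1.370
4: (28 − 42)²/42 = 196/42 = 4.667
5: (31 − 49)²/49 = 324/49 = 6.612
6: (28 − 37)²/37 = 81/37 = 2.189
7: (10 − 9)²/9 = 1/9 = 0.111
Sum = 26.80

26.80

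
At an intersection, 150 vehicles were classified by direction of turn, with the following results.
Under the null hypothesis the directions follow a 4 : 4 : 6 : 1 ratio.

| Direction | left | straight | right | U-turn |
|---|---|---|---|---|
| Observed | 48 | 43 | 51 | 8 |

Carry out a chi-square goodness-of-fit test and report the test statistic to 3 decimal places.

Ratio total = 15. Expected counts: 150×4/15 = 40, 150×4/15 = 40, 150×6/15 = 60, 150×1/15 = 10.
left: (48 − 40)²/40 = 64/40 = 1.6000
straight: (43 − 40)²/40 = 9/40 = 0.2250
right: (51 − 60)²/60 = 81/60 = 1.3500
U-turn: (8 − 10)²/10 = 4/10 = 0.4000
Sum = 3.575

3.575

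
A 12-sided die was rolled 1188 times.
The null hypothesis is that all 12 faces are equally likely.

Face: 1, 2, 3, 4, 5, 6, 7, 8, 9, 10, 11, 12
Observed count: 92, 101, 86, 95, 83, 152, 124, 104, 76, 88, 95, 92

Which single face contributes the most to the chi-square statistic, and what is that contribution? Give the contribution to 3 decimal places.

6, 28.374

Expected count for each of the 12 categories: 1188/12 = 99.
1: (92 − 99)²/99 = 49/99 = 0.4949
2: (101 − 99)²/99 = 4/99 = 0.0404
3: (86 − 99)²/99 = 169/99 = 1.7071
4: (95 − 99)²/99 = 16/99 = 0.1616
5: (83 − 99)²/99 = 256/99 = 2.5859
6: (152 − 99)²/99 = 2809/99 = 28.3737
7: (124 − 99)²/99 = 625/99 = 6.3131
8: (104 − 99)²/99 = 25/99 = 0.2525
9: (76 − 99)²/99 = 529/99 = 5.3434
10: (88 − 99)²/99 = 121/99 = 1.2222
11: (95 − 99)²/99 = 16/99 = 0.1616
12: (92 − 99)²/99 = 49/99 = 0.4949
The largest term is for 6: 28.374.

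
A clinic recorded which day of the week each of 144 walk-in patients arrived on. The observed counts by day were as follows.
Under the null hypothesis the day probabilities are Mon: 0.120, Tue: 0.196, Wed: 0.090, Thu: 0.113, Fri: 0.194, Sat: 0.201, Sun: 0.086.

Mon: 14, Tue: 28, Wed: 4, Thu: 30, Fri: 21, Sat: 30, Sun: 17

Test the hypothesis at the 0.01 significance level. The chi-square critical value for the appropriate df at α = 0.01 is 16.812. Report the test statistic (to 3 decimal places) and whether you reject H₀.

21.882; reject

Expected counts E_i = n·p_i: 144×0.120 = 17.28, 144×0.196 = 28.224, 144×0.090 = 12.96, 144×0.113 = 16.272, 144×0.194 = 27.936, 144×0.201 = 28.944, 144×0.086 = 12.384.
cat         O        E   (O−E)²/E
Mon        14    17.28     0.6226
Tue        28   28.224     0.0018
Wed         4    12.96     6.1946
Thu        30   16.272    11.5817
Fri        21   27.936     1.7221
Sat        30   28.944     0.0385
Sun        17   12.384     1.7206
Sum = 21.882
df = 6. Since 21.882 > 16.812, we reject H₀.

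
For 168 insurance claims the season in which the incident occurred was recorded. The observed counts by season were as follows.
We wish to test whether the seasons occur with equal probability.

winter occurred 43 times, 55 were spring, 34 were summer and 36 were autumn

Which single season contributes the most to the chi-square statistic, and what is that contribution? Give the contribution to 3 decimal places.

spring, 4.024

Under H₀ each category has probability 1/4, so each expected count is 168/4 = 42.
cat         O        E   (O−E)²/E
winter     43       42     0.0238
spring     55       42     4.0238
summer     34       42     1.5238
autumn     36       42     0.8571
The largest term is for spring: 4.024.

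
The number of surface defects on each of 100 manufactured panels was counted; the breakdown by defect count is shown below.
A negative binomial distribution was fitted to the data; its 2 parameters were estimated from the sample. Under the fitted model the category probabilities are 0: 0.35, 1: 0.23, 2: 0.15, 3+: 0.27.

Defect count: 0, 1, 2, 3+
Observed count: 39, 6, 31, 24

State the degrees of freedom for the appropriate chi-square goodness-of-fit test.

1

There are k = 4 categories and 2 parameters estimated from the data, so df = 4 − 1 − 2 = 1.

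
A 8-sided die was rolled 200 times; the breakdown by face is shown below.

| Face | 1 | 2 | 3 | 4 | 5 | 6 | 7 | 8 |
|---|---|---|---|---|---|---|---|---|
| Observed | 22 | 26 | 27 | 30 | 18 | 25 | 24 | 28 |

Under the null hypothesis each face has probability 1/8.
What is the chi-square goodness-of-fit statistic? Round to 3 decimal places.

Expected count for each of the 8 categories: 200/8 = 25.
χ² = (22−25)²/25 + (26−25)²/25 + (27−25)²/25 + (30−25)²/25 + (18−25)²/25 + (25−25)²/25 + (24−25)²/25 + (28−25)²/25
   = 0.3600 + 0.0400 + 0.1600 + 1.0000 + 1.9600 + 0.0000 + 0.0400 + 0.3600
Sum = 3.920

3.920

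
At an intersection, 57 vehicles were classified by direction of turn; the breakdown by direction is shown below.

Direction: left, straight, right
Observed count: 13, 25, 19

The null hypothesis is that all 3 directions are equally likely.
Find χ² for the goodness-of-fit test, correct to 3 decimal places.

3.789

Under H₀ each category has probability 1/3, so each expected count is 57/3 = 19.
χ² = (13−19)²/19 + (25−19)²/19 + (19−19)²/19
   = 1.8947 + 1.8947 + 0.0000
Sum = 3.789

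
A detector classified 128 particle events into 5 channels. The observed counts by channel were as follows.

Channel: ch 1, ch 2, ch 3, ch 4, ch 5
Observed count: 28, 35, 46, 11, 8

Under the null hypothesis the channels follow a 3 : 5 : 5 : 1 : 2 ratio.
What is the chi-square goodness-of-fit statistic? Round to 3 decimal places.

7.317

Ratio total = 16. Expected counts: 128×3/16 = 24, 128×5/16 = 40, 128×5/16 = 40, 128×1/16 = 8, 128×2/16 = 16.
χ² = (28−24)²/24 + (35−40)²/40 + (46−40)²/40 + (11−8)²/8 + (8−16)²/16
   = 0.6667 + 0.6250 + 0.9000 + 1.1250 + 4.0000
Sum = 7.317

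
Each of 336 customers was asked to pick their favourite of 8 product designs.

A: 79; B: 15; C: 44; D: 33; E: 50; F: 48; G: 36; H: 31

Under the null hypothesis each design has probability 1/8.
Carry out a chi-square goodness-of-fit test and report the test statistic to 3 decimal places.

Under H₀ each category has probability 1/8, so each expected count is 336/8 = 42.
A: (79 − 42)²/42 = 1369/42 = 32.5952
B: (15 − 42)²/42 = 729/42 = 17.3571
C: (44 − 42)²/42 = 4/42 = 0.0952
D: (33 − 42)²/42 = 81/42 = 1.9286
E: (50 − 42)²/42 = 64/42 = 1.5238
F: (48 − 42)²/42 = 36/42 = 0.8571
G: (36 − 42)²/42 = 36/42 = 0.8571
H: (31 − 42)²/42 = 121/42 = 2.8810
Sum = 58.095

58.095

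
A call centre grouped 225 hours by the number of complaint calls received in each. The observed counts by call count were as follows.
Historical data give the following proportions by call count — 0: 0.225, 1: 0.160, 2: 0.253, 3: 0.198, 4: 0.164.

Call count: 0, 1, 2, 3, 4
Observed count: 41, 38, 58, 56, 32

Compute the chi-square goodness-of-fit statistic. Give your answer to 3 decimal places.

5.555

Expected counts E_i = n·p_i: 225×0.225 = 50.625, 225×0.160 = 36, 225×0.253 = 56.925, 225×0.198 = 44.55, 225×0.164 = 36.9.
χ² = (41−50.625)²/50.625 + (38−36)²/36 + (58−56.925)²/56.925 + (56−44.55)²/44.55 + (32−36.9)²/36.9
   = 1.8299 + 0.1111 + 0.0203 + 2.9428 + 0.6507
Sum = 5.555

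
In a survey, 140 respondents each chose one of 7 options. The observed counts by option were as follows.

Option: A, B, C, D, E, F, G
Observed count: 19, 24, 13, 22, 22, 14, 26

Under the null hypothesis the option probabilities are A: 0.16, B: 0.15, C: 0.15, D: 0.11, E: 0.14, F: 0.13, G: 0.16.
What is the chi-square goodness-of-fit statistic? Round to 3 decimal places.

8.663

Expected counts E_i = n·p_i: 140×0.16 = 22.4, 140×0.15 = 21, 140×0.15 = 21, 140×0.11 = 15.4, 140×0.14 = 19.6, 140×0.13 = 18.2, 140×0.16 = 22.4.
χ² = (19−22.4)²/22.4 + (24−21)²/21 + (13−21)²/21 + (22−15.4)²/15.4 + (22−19.6)²/19.6 + (14−18.2)²/18.2 + (26−22.4)²/22.4
   = 0.5161 + 0.4286 + 3.0476 + 2.8286 + 0.2939 + 0.9692 + 0.5786
Sum = 8.663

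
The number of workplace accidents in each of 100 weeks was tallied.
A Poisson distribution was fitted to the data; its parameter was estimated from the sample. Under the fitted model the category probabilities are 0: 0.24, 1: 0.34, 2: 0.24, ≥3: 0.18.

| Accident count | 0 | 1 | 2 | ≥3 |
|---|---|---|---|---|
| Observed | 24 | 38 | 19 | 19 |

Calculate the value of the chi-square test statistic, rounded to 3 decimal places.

Expected counts E_i = n·p_i: 100×0.24 = 24, 100×0.34 = 34, 100×0.24 = 24, 100×0.18 = 18.
cat         O        E   (O−E)²/E
0          24       24     0.0000
1          38       34     0.4706
2          19       24     1.0417
≥3         19       18     0.0556
Sum = 1.568

1.568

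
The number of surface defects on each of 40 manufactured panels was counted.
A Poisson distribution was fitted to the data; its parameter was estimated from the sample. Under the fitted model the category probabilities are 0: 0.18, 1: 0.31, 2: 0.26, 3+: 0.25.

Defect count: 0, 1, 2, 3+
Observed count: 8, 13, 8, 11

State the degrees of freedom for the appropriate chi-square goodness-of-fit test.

2

There are k = 4 categories and 1 parameter estimated from the data, so df = 4 − 1 − 1 = 2.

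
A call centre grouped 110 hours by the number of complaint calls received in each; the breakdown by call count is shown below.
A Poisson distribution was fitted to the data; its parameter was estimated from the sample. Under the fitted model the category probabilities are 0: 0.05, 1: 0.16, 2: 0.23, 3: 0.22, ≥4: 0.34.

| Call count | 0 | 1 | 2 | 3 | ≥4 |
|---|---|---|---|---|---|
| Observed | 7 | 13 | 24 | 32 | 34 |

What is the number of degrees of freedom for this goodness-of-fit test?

There are k = 5 categories and 1 parameter estimated from the data, so df = 5 − 1 − 1 = 3.

3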